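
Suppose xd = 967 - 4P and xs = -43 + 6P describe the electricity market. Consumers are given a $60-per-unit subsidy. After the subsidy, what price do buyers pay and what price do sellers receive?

Buyers pay $65; sellers receive $125

Pre-subsidy: 967 - 4P = -43 + 6P gives P* = 101, x* = 563.
With the rebate, buyers effectively pay Pb = Ps − 60, where Ps is the price sellers receive.
Demand in terms of Ps becomes xd = 967 − 4(Ps − 60) = 1207 - 4Ps. Setting this equal to supply: 1207 - 4Ps = -43 + 6Ps, so Ps = 125.
Buyers pay Pb = 125 − 60 = 65; x' = -43 + 6·125 = 707.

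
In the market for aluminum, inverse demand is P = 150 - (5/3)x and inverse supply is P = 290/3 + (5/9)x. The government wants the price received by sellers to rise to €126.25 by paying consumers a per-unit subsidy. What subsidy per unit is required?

Required subsidy s = €65 per unit

At a seller price of 126.25, quantity supplied is -174 + 1.8·126.25 = 53.25.
Buyers absorb 53.25 only when they pay Pb = 150 − (5/3)·53.25 = 61.25.
s = Ps − Pb = 126.25 − 61.25 = 65.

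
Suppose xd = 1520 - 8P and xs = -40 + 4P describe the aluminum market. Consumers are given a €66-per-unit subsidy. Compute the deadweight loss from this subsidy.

Deadweight loss = €5808

Pre-subsidy: 1520 - 8P = -40 + 4P gives P* = 130, x* = 480.
With the rebate, buyers effectively pay Pb = Ps − 66, where Ps is the price sellers receive.
Demand in terms of Ps becomes xd = 1520 − 8(Ps − 66) = 2048 - 8Ps. Setting this equal to supply: 2048 - 8Ps = -40 + 4Ps, so Ps = 174.
Buyers pay Pb = 174 − 66 = 108; x' = -40 + 4·174 = 656.
The subsidy expands output by 656 − 480 = 176 past the efficient level; on those units the gap between marginal cost and willingness to pay runs from 0 up to 66.
DWL = ½ × 66 × 176 = 5808.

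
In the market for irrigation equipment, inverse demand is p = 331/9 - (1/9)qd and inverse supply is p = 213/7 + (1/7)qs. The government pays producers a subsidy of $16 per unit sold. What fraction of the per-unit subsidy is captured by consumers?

Pre-subsidy: 331/9 - (1/9)q = 213/7 + (1/7)q gives q* = 25 and p* = 34.
With the subsidy, sellers receive ps = pb + 16 for each unit, where pb is the price buyers pay.
On the curves, pb = 331/9 - (1/9)q and ps = 213/7 + (1/7)q; the wedge ps − pb = 16 gives 213/7 + (1/7)q − (331/9 - (1/9)q) = 16, so q' = 88.
Then pb = 331/9 − (1/9)·88 = 27 and ps = 213/7 + (1/7)·88 = 43.
Buyers' price falls by p* − pb = 34 − 27 = 7; sellers' price rises by ps − p* = 43 − 34 = 9.
So consumers capture 7/16 = 0.4375 of each unit of subsidy.

Consumer share = 0.4375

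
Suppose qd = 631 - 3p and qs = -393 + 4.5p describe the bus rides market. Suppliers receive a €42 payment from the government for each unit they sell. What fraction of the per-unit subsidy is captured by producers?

Pre-subsidy: 631 - 3p = -393 + 4.5p gives p* = 2048/15, q* = 221.4.
With the subsidy, sellers receive ps = pb + 42 for each unit, where pb is the price buyers pay.
Supply in terms of pb becomes qs = -393 + 4.5(pb + 42) = -204 + 4.5pb. Setting this equal to demand: 631 - 3pb = -204 + 4.5pb, so pb = 334/3.
Sellers receive ps = 334/3 + 42 = 460/3; q' = 631 − 3·(334/3) = 297.
Buyers' price falls by p* − pb = 2048/15 − 334/3 = 25.2; sellers' price rises by ps − p* = 460/3 − 2048/15 = 16.8.
So producers capture 16.8/42 = 0.4 of each unit of subsidy.

Producer share = 0.4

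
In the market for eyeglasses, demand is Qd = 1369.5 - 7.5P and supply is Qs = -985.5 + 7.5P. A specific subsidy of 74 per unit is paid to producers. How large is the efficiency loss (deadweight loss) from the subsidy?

Pre-subsidy: 1369.5 - 7.5P = -985.5 + 7.5P gives P* = 157, Q* = 192.
With the subsidy, sellers receive Ps = Pb + 74 for each unit, where Pb is the price buyers pay.
Supply in terms of Pb becomes Qs = -985.5 + 7.5(Pb + 74) = -430.5 + 7.5Pb. Setting this equal to demand: 1369.5 - 7.5Pb = -430.5 + 7.5Pb, so Pb = 120.
Sellers receive Ps = 120 + 74 = 194; Q' = 1369.5 − 7.5·120 = 469.5.
The subsidy expands output by 469.5 − 192 = 277.5 past the efficient level; on those units the gap between marginal cost and willingness to pay runs from 0 up to 74.
DWL = ½ × 74 × 277.5 = 10267.5.

Deadweight loss = 10267.5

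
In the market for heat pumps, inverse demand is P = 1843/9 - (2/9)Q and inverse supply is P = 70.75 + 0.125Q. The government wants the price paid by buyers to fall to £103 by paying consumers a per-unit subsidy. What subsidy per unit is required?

At a buyer price of 103, quantity demanded is 921.5 − 4.5·103 = 458.
Sellers supply 458 only when they receive Ps = 70.75 + 0.125·458 = 128.
s = Ps − Pb = 128 − 103 = 25.

Required subsidy s = £25 per unit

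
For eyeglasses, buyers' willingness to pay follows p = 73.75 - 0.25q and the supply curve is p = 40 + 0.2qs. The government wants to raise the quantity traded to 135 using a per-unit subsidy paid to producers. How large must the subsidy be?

At q = 135, from the demand curve buyers pay pb = 73.75 − 0.25·135 = 40; from the supply curve sellers need ps = 40 + 0.2·135 = 67.
The subsidy must fill the gap: s = ps − pb = 67 − 40 = 27.

Required subsidy s = 27 per unit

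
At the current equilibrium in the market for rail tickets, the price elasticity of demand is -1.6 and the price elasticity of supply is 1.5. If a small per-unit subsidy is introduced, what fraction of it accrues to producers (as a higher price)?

For a small subsidy around the equilibrium, the benefit split depends on the relative slopes, which at a point are proportional to the elasticities.
Buyer share = εs/(εs + |εd|) = 1.5/(1.5 + 1.6) = 15/31; seller share = |εd|/(εs + |εd|) = 16/31.
So producers capture 16/31 of the subsidy.

Producer share = 16/31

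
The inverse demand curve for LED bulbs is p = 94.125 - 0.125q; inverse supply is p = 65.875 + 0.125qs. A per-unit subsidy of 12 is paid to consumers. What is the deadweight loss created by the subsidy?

Deadweight loss = 288

Pre-subsidy: 94.125 - 0.125q = 65.875 + 0.125q gives q* = 113 and p* = 80.
With the rebate, buyers effectively pay pb = ps − 12, where ps is the price sellers receive.
On the curves, pb = 94.125 - 0.125q and ps = 65.875 + 0.125q; the wedge ps − pb = 12 gives 65.875 + 0.125q − (94.125 - 0.125q) = 12, so q' = 161.
Then pb = 94.125 − 0.125·161 = 74 and ps = 65.875 + 0.125·161 = 86.
The subsidy expands output by 161 − 113 = 48 past the efficient level; on those units the gap between marginal cost and willingness to pay runs from 0 up to 12.
DWL = ½ × 12 × 48 = 288.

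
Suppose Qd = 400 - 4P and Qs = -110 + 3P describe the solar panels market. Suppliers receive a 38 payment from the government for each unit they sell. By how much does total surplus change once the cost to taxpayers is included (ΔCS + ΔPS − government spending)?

Pre-subsidy: 400 - 4P = -110 + 3P gives P* = 510/7, Q* = 760/7.
With the subsidy, sellers receive Ps = Pb + 38 for each unit, where Pb is the price buyers pay.
Supply in terms of Pb becomes Qs = -110 + 3(Pb + 38) = 4 + 3Pb. Setting this equal to demand: 400 - 4Pb = 4 + 3Pb, so Pb = 396/7.
Sellers receive Ps = 396/7 + 38 = 662/7; Q' = 400 − 4·(396/7) = 1216/7.
ΔCS = ½(760/7 + 1216/7)(510/7 − 396/7) = 112632/49; ΔPS = ½(760/7 + 1216/7)(662/7 − 510/7) = 150176/49.
Government spending = 38 × 1216/7 = 46208/7.
Net change = 112632/49 + 150176/49 − 46208/7 = -8664/7. The loss equals the DWL triangle ½·38·456/7.

Net change in total surplus = -8664/7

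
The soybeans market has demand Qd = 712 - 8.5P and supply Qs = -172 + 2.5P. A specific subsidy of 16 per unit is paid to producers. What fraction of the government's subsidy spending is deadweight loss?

DWL / government spending = 85/329

Pre-subsidy: 712 - 8.5P = -172 + 2.5P gives P* = 884/11, Q* = 318/11.
With the subsidy, sellers receive Ps = Pb + 16 for each unit, where Pb is the price buyers pay.
Supply in terms of Pb becomes Qs = -172 + 2.5(Pb + 16) = -132 + 2.5Pb. Setting this equal to demand: 712 - 8.5Pb = -132 + 2.5Pb, so Pb = 844/11.
Sellers receive Ps = 844/11 + 16 = 1020/11; Q' = 712 − 8.5·(844/11) = 658/11.
ΔCS = ½(318/11 + 658/11)(884/11 − 844/11) = 19520/121; ΔPS = ½(318/11 + 658/11)(1020/11 − 884/11) = 66368/121.
Government spending = 16 × 658/11 = 10528/11.
DWL = ½ × 16 × (658/11 − 318/11) = 2720/11; fraction = (2720/11) / (10528/11) = 85/329.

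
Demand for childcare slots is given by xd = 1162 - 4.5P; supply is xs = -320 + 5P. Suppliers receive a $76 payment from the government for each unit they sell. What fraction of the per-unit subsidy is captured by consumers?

Pre-subsidy: 1162 - 4.5P = -320 + 5P gives P* = 156, x* = 460.
With the subsidy, sellers receive Ps = Pb + 76 for each unit, where Pb is the price buyers pay.
Supply in terms of Pb becomes xs = -320 + 5(Pb + 76) = 60 + 5Pb. Setting this equal to demand: 1162 - 4.5Pb = 60 + 5Pb, so Pb = 116.
Sellers receive Ps = 116 + 76 = 192; x' = 1162 − 4.5·116 = 640.
Buyers' price falls by P* − Pb = 156 − 116 = 40; sellers' price rises by Ps − P* = 192 − 156 = 36.
So consumers capture 40/76 = 10/19 of each unit of subsidy.

Consumer share = 10/19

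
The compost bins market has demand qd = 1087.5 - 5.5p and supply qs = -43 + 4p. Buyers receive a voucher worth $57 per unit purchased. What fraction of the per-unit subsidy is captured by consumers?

Consumer share = 8/19

Pre-subsidy: 1087.5 - 5.5p = -43 + 4p gives p* = 119, q* = 433.
With the rebate, buyers effectively pay pb = ps − 57, where ps is the price sellers receive.
Demand in terms of ps becomes qd = 1087.5 − 5.5(ps − 57) = 1401 - 5.5ps. Setting this equal to supply: 1401 - 5.5ps = -43 + 4ps, so ps = 152.
Buyers pay pb = 152 − 57 = 95; q' = -43 + 4·152 = 565.
Buyers' price falls by p* − pb = 119 − 95 = 24; sellers' price rises by ps − p* = 152 − 119 = 33.
So consumers capture 24/57 = 8/19 of each unit of subsidy.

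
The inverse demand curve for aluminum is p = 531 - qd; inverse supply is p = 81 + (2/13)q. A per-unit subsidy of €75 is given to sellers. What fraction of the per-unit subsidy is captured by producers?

Producer share = 2/15

Pre-subsidy: 531 - q = 81 + (2/13)q gives q* = 390 and p* = 141.
With the subsidy, sellers receive ps = pb + 75 for each unit, where pb is the price buyers pay.
On the curves, pb = 531 - q and ps = 81 + (2/13)q; the wedge ps − pb = 75 gives 81 + (2/13)q − (531 - q) = 75, so q' = 455.
Then pb = 531 − 1·455 = 76 and ps = 81 + (2/13)·455 = 151.
Buyers' price falls by p* − pb = 141 − 76 = 65; sellers' price rises by ps − p* = 151 − 141 = 10.
So producers capture 10/75 = 2/15 of each unit of subsidy.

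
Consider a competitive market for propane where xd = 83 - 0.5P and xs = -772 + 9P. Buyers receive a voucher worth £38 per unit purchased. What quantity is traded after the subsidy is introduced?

Pre-subsidy: 83 - 0.5P = -772 + 9P gives P* = 90, x* = 38.
With the rebate, buyers effectively pay Pb = Ps − 38, where Ps is the price sellers receive.
Demand in terms of Ps becomes xd = 83 − 0.5(Ps − 38) = 102 - 0.5Ps. Setting this equal to supply: 102 - 0.5Ps = -772 + 9Ps, so Ps = 92.
Buyers pay Pb = 92 − 38 = 54; x' = -772 + 9·92 = 56.

x' = 56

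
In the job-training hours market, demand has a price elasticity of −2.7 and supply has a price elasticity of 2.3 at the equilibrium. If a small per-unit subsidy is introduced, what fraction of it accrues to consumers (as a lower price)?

For a small subsidy around the equilibrium, the benefit split depends on the relative slopes, which at a point are proportional to the elasticities.
Buyer share = εs/(εs + |εd|) = 2.3/(2.3 + 2.7) = 0.46; seller share = |εd|/(εs + |εd|) = 0.54.

Consumer share = 0.46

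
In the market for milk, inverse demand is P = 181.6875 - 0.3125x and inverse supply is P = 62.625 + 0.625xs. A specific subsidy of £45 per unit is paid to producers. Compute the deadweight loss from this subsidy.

Deadweight loss = £1080

Pre-subsidy: 181.6875 - 0.3125x = 62.625 + 0.625x gives x* = 127 and P* = 142.
With the subsidy, sellers receive Ps = Pb + 45 for each unit, where Pb is the price buyers pay.
On the curves, Pb = 181.6875 - 0.3125x and Ps = 62.625 + 0.625x; the wedge Ps − Pb = 45 gives 62.625 + 0.625x − (181.6875 - 0.3125x) = 45, so x' = 175.
Then Pb = 181.6875 − 0.3125·175 = 127 and Ps = 62.625 + 0.625·175 = 172.
The subsidy expands output by 175 − 127 = 48 past the efficient level; on those units the gap between marginal cost and willingness to pay runs from 0 up to 45.
DWL = ½ × 45 × 48 = 1080.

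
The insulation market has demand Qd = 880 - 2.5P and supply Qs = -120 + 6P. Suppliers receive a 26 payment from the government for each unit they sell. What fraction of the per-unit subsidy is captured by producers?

Pre-subsidy: 880 - 2.5P = -120 + 6P gives P* = 2000/17, Q* = 9960/17.
With the subsidy, sellers receive Ps = Pb + 26 for each unit, where Pb is the price buyers pay.
Supply in terms of Pb becomes Qs = -120 + 6(Pb + 26) = 36 + 6Pb. Setting this equal to demand: 880 - 2.5Pb = 36 + 6Pb, so Pb = 1688/17.
Sellers receive Ps = 1688/17 + 26 = 2130/17; Q' = 880 − 2.5·(1688/17) = 10740/17.
Buyers' price falls by P* − Pb = 2000/17 − 1688/17 = 312/17; sellers' price rises by Ps − P* = 2130/17 − 2000/17 = 130/17.
So producers capture (130/17)/26 = 5/17 of each unit of subsidy.

Producer share = 5/17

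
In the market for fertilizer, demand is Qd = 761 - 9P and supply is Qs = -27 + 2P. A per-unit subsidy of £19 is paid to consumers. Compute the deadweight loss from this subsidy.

Pre-subsidy: 761 - 9P = -27 + 2P gives P* = 788/11, Q* = 1279/11.
With the rebate, buyers effectively pay Pb = Ps − 19, where Ps is the price sellers receive.
Demand in terms of Ps becomes Qd = 761 − 9(Ps − 19) = 932 - 9Ps. Setting this equal to supply: 932 - 9Ps = -27 + 2Ps, so Ps = 959/11.
Buyers pay Pb = 959/11 − 19 = 750/11; Q' = -27 + 2·(959/11) = 1621/11.
The subsidy expands output by 1621/11 − 1279/11 = 342/11 past the efficient level; on those units the gap between marginal cost and willingness to pay runs from 0 up to 19.
DWL = ½ × 19 × 342/11 = 3249/11.

Deadweight loss = 3249/11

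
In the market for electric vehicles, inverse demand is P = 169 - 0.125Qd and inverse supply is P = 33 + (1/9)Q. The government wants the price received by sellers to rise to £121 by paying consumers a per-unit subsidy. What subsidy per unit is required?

At a seller price of 121, quantity supplied is -297 + 9·121 = 792.
Buyers absorb 792 only when they pay Pb = 169 − 0.125·792 = 70.
s = Ps − Pb = 121 − 70 = 51.

Required subsidy s = £51 per unit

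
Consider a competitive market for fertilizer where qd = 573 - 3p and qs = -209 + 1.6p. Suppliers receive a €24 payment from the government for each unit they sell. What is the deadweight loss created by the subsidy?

Deadweight loss = 6912/23

Pre-subsidy: 573 - 3p = -209 + 1.6p gives p* = 170, q* = 63.
With the subsidy, sellers receive ps = pb + 24 for each unit, where pb is the price buyers pay.
Supply in terms of pb becomes qs = -209 + 1.6(pb + 24) = -170.6 + 1.6pb. Setting this equal to demand: 573 - 3pb = -170.6 + 1.6pb, so pb = 3718/23.
Sellers receive ps = 3718/23 + 24 = 4270/23; q' = 573 − 3·(3718/23) = 2025/23.
The subsidy expands output by 2025/23 − 63 = 576/23 past the efficient level; on those units the gap between marginal cost and willingness to pay runs from 0 up to 24.
DWL = ½ × 24 × 576/23 = 6912/23.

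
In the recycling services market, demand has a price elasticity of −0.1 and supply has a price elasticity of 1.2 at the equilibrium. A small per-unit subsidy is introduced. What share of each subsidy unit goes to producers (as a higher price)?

Producer share = 1/13

For a small subsidy around the equilibrium, the benefit split depends on the relative slopes, which at a point are proportional to the elasticities.
Buyer share = εs/(εs + |εd|) = 1.2/(1.2 + 0.1) = 12/13; seller share = |εd|/(εs + |εd|) = 1/13.
So producers capture 1/13 of the subsidy.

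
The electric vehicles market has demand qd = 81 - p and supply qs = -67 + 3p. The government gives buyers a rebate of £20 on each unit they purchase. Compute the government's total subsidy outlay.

Government cost = £1180

Pre-subsidy: 81 - p = -67 + 3p gives p* = 37, q* = 44.
With the rebate, buyers effectively pay pb = ps − 20, where ps is the price sellers receive.
Demand in terms of ps becomes qd = 81 − 1(ps − 20) = 101 - ps. Setting this equal to supply: 101 - ps = -67 + 3ps, so ps = 42.
Buyers pay pb = 42 − 20 = 22; q' = -67 + 3·42 = 59.
Government outlay = subsidy × quantity = 20 × 59 = 1180.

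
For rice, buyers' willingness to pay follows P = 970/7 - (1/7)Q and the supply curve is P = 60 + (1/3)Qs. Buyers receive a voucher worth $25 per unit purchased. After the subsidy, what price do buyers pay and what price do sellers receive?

Buyers pay $107.5; sellers receive $132.5

Pre-subsidy: 970/7 - (1/7)Q = 60 + (1/3)Q gives Q* = 165 and P* = 115.
With the rebate, buyers effectively pay Pb = Ps − 25, where Ps is the price sellers receive.
On the curves, Pb = 970/7 - (1/7)Q and Ps = 60 + (1/3)Q; the wedge Ps − Pb = 25 gives 60 + (1/3)Q − (970/7 - (1/7)Q) = 25, so Q' = 217.5.
Then Pb = 970/7 − (1/7)·217.5 = 107.5 and Ps = 60 + (1/3)·217.5 = 132.5.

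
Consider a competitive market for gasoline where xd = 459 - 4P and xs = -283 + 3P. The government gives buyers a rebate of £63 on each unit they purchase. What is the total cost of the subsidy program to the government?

Government cost = £9009

Pre-subsidy: 459 - 4P = -283 + 3P gives P* = 106, x* = 35.
With the rebate, buyers effectively pay Pb = Ps − 63, where Ps is the price sellers receive.
Demand in terms of Ps becomes xd = 459 − 4(Ps − 63) = 711 - 4Ps. Setting this equal to supply: 711 - 4Ps = -283 + 3Ps, so Ps = 142.
Buyers pay Pb = 142 − 63 = 79; x' = -283 + 3·142 = 143.
Government outlay = subsidy × quantity = 63 × 143 = 9009.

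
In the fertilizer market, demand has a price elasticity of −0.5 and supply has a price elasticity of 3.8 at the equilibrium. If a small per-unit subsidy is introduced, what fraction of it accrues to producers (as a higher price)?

Producer share = 5/43

For a small subsidy around the equilibrium, the benefit split depends on the relative slopes, which at a point are proportional to the elasticities.
Buyer share = εs/(εs + |εd|) = 3.8/(3.8 + 0.5) = 38/43; seller share = |εd|/(εs + |εd|) = 5/43.
So producers capture 5/43 of the subsidy.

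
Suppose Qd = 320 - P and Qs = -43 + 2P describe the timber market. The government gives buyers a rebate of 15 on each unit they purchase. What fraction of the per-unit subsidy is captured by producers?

Producer share = 1/3

Pre-subsidy: 320 - P = -43 + 2P gives P* = 121, Q* = 199.
With the rebate, buyers effectively pay Pb = Ps − 15, where Ps is the price sellers receive.
Demand in terms of Ps becomes Qd = 320 − 1(Ps − 15) = 335 - Ps. Setting this equal to supply: 335 - Ps = -43 + 2Ps, so Ps = 126.
Buyers pay Pb = 126 − 15 = 111; Q' = -43 + 2·126 = 209.
Buyers' price falls by P* − Pb = 121 − 111 = 10; sellers' price rises by Ps − P* = 126 − 121 = 5.
So producers capture 5/15 = 1/3 of each unit of subsidy.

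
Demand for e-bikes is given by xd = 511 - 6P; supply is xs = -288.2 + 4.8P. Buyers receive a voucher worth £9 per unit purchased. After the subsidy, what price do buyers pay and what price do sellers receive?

Pre-subsidy: 511 - 6P = -288.2 + 4.8P gives P* = 74, x* = 67.
With the rebate, buyers effectively pay Pb = Ps − 9, where Ps is the price sellers receive.
Demand in terms of Ps becomes xd = 511 − 6(Ps − 9) = 565 - 6Ps. Setting this equal to supply: 565 - 6Ps = -288.2 + 4.8Ps, so Ps = 79.
Buyers pay Pb = 79 − 9 = 70; x' = -288.2 + 4.8·79 = 91.

Buyers pay £70; sellers receive £79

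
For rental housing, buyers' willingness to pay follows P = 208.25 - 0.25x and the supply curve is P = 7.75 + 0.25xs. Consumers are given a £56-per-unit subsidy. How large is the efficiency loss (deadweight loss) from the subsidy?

Deadweight loss = £3136

Pre-subsidy: 208.25 - 0.25x = 7.75 + 0.25x gives x* = 401 and P* = 108.
With the rebate, buyers effectively pay Pb = Ps − 56, where Ps is the price sellers receive.
On the curves, Pb = 208.25 - 0.25x and Ps = 7.75 + 0.25x; the wedge Ps − Pb = 56 gives 7.75 + 0.25x − (208.25 - 0.25x) = 56, so x' = 513.
Then Pb = 208.25 − 0.25·513 = 80 and Ps = 7.75 + 0.25·513 = 136.
The subsidy expands output by 513 − 401 = 112 past the efficient level; on those units the gap between marginal cost and willingness to pay runs from 0 up to 56.
DWL = ½ × 56 × 112 = 3136.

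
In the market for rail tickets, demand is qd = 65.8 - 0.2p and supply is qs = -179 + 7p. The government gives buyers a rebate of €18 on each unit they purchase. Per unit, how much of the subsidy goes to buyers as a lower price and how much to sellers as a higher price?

Pre-subsidy: 65.8 - 0.2p = -179 + 7p gives p* = 34, q* = 59.
With the rebate, buyers effectively pay pb = ps − 18, where ps is the price sellers receive.
Demand in terms of ps becomes qd = 65.8 − 0.2(ps − 18) = 69.4 - 0.2ps. Setting this equal to supply: 69.4 - 0.2ps = -179 + 7ps, so ps = 34.5.
Buyers pay pb = 34.5 − 18 = 16.5; q' = -179 + 7·34.5 = 62.5.
Buyers' price falls by p* − pb = 34 − 16.5 = 17.5; sellers' price rises by ps − p* = 34.5 − 34 = 0.5.

Buyers gain €17.5 per unit; sellers gain €0.5 per unit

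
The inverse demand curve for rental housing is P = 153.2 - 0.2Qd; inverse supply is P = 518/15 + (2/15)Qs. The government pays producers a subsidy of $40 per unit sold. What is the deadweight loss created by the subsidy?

Deadweight loss = $2400

Pre-subsidy: 153.2 - 0.2Q = 518/15 + (2/15)Q gives Q* = 356 and P* = 82.
With the subsidy, sellers receive Ps = Pb + 40 for each unit, where Pb is the price buyers pay.
On the curves, Pb = 153.2 - 0.2Q and Ps = 518/15 + (2/15)Q; the wedge Ps − Pb = 40 gives 518/15 + (2/15)Q − (153.2 - 0.2Q) = 40, so Q' = 476.
Then Pb = 153.2 − 0.2·476 = 58 and Ps = 518/15 + (2/15)·476 = 98.
The subsidy expands output by 476 − 356 = 120 past the efficient level; on those units the gap between marginal cost and willingness to pay runs from 0 up to 40.
DWL = ½ × 40 × 120 = 2400.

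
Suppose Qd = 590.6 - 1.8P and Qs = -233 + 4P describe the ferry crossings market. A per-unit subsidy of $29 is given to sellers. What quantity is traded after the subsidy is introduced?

Pre-subsidy: 590.6 - 1.8P = -233 + 4P gives P* = 142, Q* = 335.
With the subsidy, sellers receive Ps = Pb + 29 for each unit, where Pb is the price buyers pay.
Supply in terms of Pb becomes Qs = -233 + 4(Pb + 29) = -117 + 4Pb. Setting this equal to demand: 590.6 - 1.8Pb = -117 + 4Pb, so Pb = 122.
Sellers receive Ps = 122 + 29 = 151; Q' = 590.6 − 1.8·122 = 371.

Q' = 371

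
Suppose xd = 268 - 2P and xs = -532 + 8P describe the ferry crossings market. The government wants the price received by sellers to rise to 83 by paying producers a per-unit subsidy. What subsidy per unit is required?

Required subsidy s = 15 per unit

At a seller price of 83, quantity supplied is -532 + 8·83 = 132.
Buyers absorb 132 only when they pay Pb with 268 − 2·Pb = 132, i.e. Pb = 68.
s = Ps − Pb = 83 − 68 = 15.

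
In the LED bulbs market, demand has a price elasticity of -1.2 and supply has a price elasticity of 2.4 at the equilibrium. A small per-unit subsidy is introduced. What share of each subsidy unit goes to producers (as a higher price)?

For a small subsidy around the equilibrium, the benefit split depends on the relative slopes, which at a point are proportional to the elasticities.
Buyer share = εs/(εs + |εd|) = 2.4/(2.4 + 1.2) = 2/3; seller share = |εd|/(εs + |εd|) = 1/3.
So producers capture 1/3 of the subsidy.

Producer share = 1/3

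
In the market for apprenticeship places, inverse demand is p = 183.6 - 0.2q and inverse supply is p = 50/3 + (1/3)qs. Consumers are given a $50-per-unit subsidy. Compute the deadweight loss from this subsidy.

Deadweight loss = $2343.75

Pre-subsidy: 183.6 - 0.2q = 50/3 + (1/3)q gives q* = 313 and p* = 121.
With the rebate, buyers effectively pay pb = ps − 50, where ps is the price sellers receive.
On the curves, pb = 183.6 - 0.2q and ps = 50/3 + (1/3)q; the wedge ps − pb = 50 gives 50/3 + (1/3)q − (183.6 - 0.2q) = 50, so q' = 406.75.
Then pb = 183.6 − 0.2·406.75 = 102.25 and ps = 50/3 + (1/3)·406.75 = 152.25.
The subsidy expands output by 406.75 − 313 = 93.75 past the efficient level; on those units the gap between marginal cost and willingness to pay runs from 0 up to 50.
DWL = ½ × 50 × 93.75 = 2343.75.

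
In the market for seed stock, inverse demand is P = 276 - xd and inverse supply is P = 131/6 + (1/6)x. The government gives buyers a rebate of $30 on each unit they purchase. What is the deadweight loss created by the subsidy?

Deadweight loss = 2700/7

Pre-subsidy: 276 - x = 131/6 + (1/6)x gives x* = 1525/7 and P* = 407/7.
With the rebate, buyers effectively pay Pb = Ps − 30, where Ps is the price sellers receive.
On the curves, Pb = 276 - x and Ps = 131/6 + (1/6)x; the wedge Ps − Pb = 30 gives 131/6 + (1/6)x − (276 - x) = 30, so x' = 1705/7.
Then Pb = 276 − 1·(1705/7) = 227/7 and Ps = 131/6 + (1/6)·(1705/7) = 437/7.
The subsidy expands output by 1705/7 − 1525/7 = 180/7 past the efficient level; on those units the gap between marginal cost and willingness to pay runs from 0 up to 30.
DWL = ½ × 30 × 180/7 = 2700/7.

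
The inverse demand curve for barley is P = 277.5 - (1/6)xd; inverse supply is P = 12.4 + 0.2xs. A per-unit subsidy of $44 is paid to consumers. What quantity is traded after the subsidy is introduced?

Pre-subsidy: 277.5 - (1/6)x = 12.4 + 0.2x gives x* = 723 and P* = 157.
With the rebate, buyers effectively pay Pb = Ps − 44, where Ps is the price sellers receive.
On the curves, Pb = 277.5 - (1/6)x and Ps = 12.4 + 0.2x; the wedge Ps − Pb = 44 gives 12.4 + 0.2x − (277.5 - (1/6)x) = 44, so x' = 843.
Then Pb = 277.5 − (1/6)·843 = 137 and Ps = 12.4 + 0.2·843 = 181.

x' = 843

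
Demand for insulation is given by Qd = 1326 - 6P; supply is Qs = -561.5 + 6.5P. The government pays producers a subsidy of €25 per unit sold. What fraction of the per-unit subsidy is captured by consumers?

Pre-subsidy: 1326 - 6P = -561.5 + 6.5P gives P* = 151, Q* = 420.
With the subsidy, sellers receive Ps = Pb + 25 for each unit, where Pb is the price buyers pay.
Supply in terms of Pb becomes Qs = -561.5 + 6.5(Pb + 25) = -399 + 6.5Pb. Setting this equal to demand: 1326 - 6Pb = -399 + 6.5Pb, so Pb = 138.
Sellers receive Ps = 138 + 25 = 163; Q' = 1326 − 6·138 = 498.
Buyers' price falls by P* − Pb = 151 − 138 = 13; sellers' price rises by Ps − P* = 163 − 151 = 12.
So consumers capture 13/25 = 0.52 of each unit of subsidy.

Consumer share = 0.52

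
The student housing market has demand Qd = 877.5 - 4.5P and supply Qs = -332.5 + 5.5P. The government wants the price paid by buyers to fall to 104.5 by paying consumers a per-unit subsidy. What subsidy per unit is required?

At a buyer price of 104.5, quantity demanded is 877.5 − 4.5·104.5 = 407.25.
Sellers supply 407.25 only when they receive Ps with -332.5 + 5.5·Ps = 407.25, i.e. Ps = 134.5.
s = Ps − Pb = 134.5 − 104.5 = 30.

Required subsidy s = 30 per unit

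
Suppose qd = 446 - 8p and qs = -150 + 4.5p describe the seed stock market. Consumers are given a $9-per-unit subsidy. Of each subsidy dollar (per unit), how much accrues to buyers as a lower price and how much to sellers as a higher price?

Pre-subsidy: 446 - 8p = -150 + 4.5p gives p* = 47.68, q* = 64.56.
With the rebate, buyers effectively pay pb = ps − 9, where ps is the price sellers receive.
Demand in terms of ps becomes qd = 446 − 8(ps − 9) = 518 - 8ps. Setting this equal to supply: 518 - 8ps = -150 + 4.5ps, so ps = 53.44.
Buyers pay pb = 53.44 − 9 = 44.44; q' = -150 + 4.5·53.44 = 90.48.
Buyers' price falls by p* − pb = 47.68 − 44.44 = 3.24; sellers' price rises by ps − p* = 53.44 − 47.68 = 5.76.

Buyers gain $3.24 per unit; sellers gain $5.76 per unit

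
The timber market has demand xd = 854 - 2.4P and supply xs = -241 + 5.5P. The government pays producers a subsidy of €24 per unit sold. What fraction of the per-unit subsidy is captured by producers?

Producer share = 24/79

Pre-subsidy: 854 - 2.4P = -241 + 5.5P gives P* = 10950/79, x* = 41186/79.
With the subsidy, sellers receive Ps = Pb + 24 for each unit, where Pb is the price buyers pay.
Supply in terms of Pb becomes xs = -241 + 5.5(Pb + 24) = -109 + 5.5Pb. Setting this equal to demand: 854 - 2.4Pb = -109 + 5.5Pb, so Pb = 9630/79.
Sellers receive Ps = 9630/79 + 24 = 11526/79; x' = 854 − 2.4·(9630/79) = 44354/79.
Buyers' price falls by P* − Pb = 10950/79 − 9630/79 = 1320/79; sellers' price rises by Ps − P* = 11526/79 − 10950/79 = 576/79.
So producers capture (576/79)/24 = 24/79 of each unit of subsidy.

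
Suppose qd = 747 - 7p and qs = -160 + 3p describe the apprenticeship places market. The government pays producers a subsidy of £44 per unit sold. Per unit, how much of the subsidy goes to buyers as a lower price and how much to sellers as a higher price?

Pre-subsidy: 747 - 7p = -160 + 3p gives p* = 90.7, q* = 112.1.
With the subsidy, sellers receive ps = pb + 44 for each unit, where pb is the price buyers pay.
Supply in terms of pb becomes qs = -160 + 3(pb + 44) = -28 + 3pb. Setting this equal to demand: 747 - 7pb = -28 + 3pb, so pb = 77.5.
Sellers receive ps = 77.5 + 44 = 121.5; q' = 747 − 7·77.5 = 204.5.
Buyers' price falls by p* − pb = 90.7 − 77.5 = 13.2; sellers' price rises by ps − p* = 121.5 − 90.7 = 30.8.

Buyers gain £13.2 per unit; sellers gain £30.8 per unit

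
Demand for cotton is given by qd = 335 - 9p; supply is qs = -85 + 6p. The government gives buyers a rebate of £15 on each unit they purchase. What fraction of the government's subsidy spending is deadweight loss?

Pre-subsidy: 335 - 9p = -85 + 6p gives p* = 28, q* = 83.
With the rebate, buyers effectively pay pb = ps − 15, where ps is the price sellers receive.
Demand in terms of ps becomes qd = 335 − 9(ps − 15) = 470 - 9ps. Setting this equal to supply: 470 - 9ps = -85 + 6ps, so ps = 37.
Buyers pay pb = 37 − 15 = 22; q' = -85 + 6·37 = 137.
ΔCS = ½(83 + 137)(28 − 22) = 660; ΔPS = ½(83 + 137)(37 − 28) = 990.
Government spending = 15 × 137 = 2055.
DWL = ½ × 15 × (137 − 83) = 405; fraction = 405 / 2055 = 27/137.

DWL / government spending = 27/137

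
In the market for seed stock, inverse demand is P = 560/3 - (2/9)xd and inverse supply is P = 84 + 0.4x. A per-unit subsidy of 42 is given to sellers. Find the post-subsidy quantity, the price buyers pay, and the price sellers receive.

x' = 232.5; buyers pay 135; sellers receive 177

Pre-subsidy: 560/3 - (2/9)x = 84 + 0.4x gives x* = 165 and P* = 150.
With the subsidy, sellers receive Ps = Pb + 42 for each unit, where Pb is the price buyers pay.
On the curves, Pb = 560/3 - (2/9)x and Ps = 84 + 0.4x; the wedge Ps − Pb = 42 gives 84 + 0.4x − (560/3 - (2/9)x) = 42, so x' = 232.5.
Then Pb = 560/3 − (2/9)·232.5 = 135 and Ps = 84 + 0.4·232.5 = 177.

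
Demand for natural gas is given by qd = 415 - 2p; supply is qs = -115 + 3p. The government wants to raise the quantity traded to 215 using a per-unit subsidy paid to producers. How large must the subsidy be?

At q = 215, invert demand for the buyer price: pb = (415 − 215)/2 = 100; invert supply for the seller price: ps = (215 − (-115))/3 = 110.
The subsidy must fill the gap: s = ps − pb = 110 − 100 = 10.

Required subsidy s = 10 per unit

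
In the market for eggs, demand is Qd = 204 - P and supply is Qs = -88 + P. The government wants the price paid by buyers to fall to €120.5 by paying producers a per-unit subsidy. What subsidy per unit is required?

Required subsidy s = €51 per unit

At a buyer price of 120.5, quantity demanded is 204 − 1·120.5 = 83.5.
Sellers supply 83.5 only when they receive Ps with -88 + 1·Ps = 83.5, i.e. Ps = 171.5.
s = Ps − Pb = 171.5 − 120.5 = 51.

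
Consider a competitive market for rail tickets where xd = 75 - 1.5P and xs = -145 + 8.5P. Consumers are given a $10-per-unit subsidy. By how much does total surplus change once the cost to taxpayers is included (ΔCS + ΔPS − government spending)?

Pre-subsidy: 75 - 1.5P = -145 + 8.5P gives P* = 22, x* = 42.
With the rebate, buyers effectively pay Pb = Ps − 10, where Ps is the price sellers receive.
Demand in terms of Ps becomes xd = 75 − 1.5(Ps − 10) = 90 - 1.5Ps. Setting this equal to supply: 90 - 1.5Ps = -145 + 8.5Ps, so Ps = 23.5.
Buyers pay Pb = 23.5 − 10 = 13.5; x' = -145 + 8.5·23.5 = 54.75.
ΔCS = ½(42 + 54.75)(22 − 13.5) = 411.1875; ΔPS = ½(42 + 54.75)(23.5 − 22) = 72.5625.
Government spending = 10 × 54.75 = 547.5.
Net change = 411.1875 + 72.5625 − 547.5 = -63.75. The loss equals the DWL triangle ½·10·12.75.

Net change in total surplus = -$63.75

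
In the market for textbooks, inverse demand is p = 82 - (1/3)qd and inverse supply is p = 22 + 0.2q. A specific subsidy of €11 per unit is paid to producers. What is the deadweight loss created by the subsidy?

Pre-subsidy: 82 - (1/3)q = 22 + 0.2q gives q* = 112.5 and p* = 44.5.
With the subsidy, sellers receive ps = pb + 11 for each unit, where pb is the price buyers pay.
On the curves, pb = 82 - (1/3)q and ps = 22 + 0.2q; the wedge ps − pb = 11 gives 22 + 0.2q − (82 - (1/3)q) = 11, so q' = 133.125.
Then pb = 82 − (1/3)·133.125 = 37.625 and ps = 22 + 0.2·133.125 = 48.625.
The subsidy expands output by 133.125 − 112.5 = 20.625 past the efficient level; on those units the gap between marginal cost and willingness to pay runs from 0 up to 11.
DWL = ½ × 11 × 20.625 = 113.4375.

Deadweight loss = €113.4375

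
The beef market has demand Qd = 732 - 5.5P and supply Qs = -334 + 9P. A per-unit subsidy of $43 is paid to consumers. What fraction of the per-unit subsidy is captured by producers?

Pre-subsidy: 732 - 5.5P = -334 + 9P gives P* = 2132/29, Q* = 9502/29.
With the rebate, buyers effectively pay Pb = Ps − 43, where Ps is the price sellers receive.
Demand in terms of Ps becomes Qd = 732 − 5.5(Ps − 43) = 968.5 - 5.5Ps. Setting this equal to supply: 968.5 - 5.5Ps = -334 + 9Ps, so Ps = 2605/29.
Buyers pay Pb = 2605/29 − 43 = 1358/29; Q' = -334 + 9·(2605/29) = 13759/29.
Buyers' price falls by P* − Pb = 2132/29 − 1358/29 = 774/29; sellers' price rises by Ps − P* = 2605/29 − 2132/29 = 473/29.
So producers capture (473/29)/43 = 11/29 of each unit of subsidy.

Producer share = 11/29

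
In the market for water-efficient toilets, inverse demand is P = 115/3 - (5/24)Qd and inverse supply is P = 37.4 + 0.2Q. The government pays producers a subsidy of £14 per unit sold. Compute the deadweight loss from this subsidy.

Pre-subsidy: 115/3 - (5/24)Q = 37.4 + 0.2Q gives Q* = 16/7 and P* = 265/7.
With the subsidy, sellers receive Ps = Pb + 14 for each unit, where Pb is the price buyers pay.
On the curves, Pb = 115/3 - (5/24)Q and Ps = 37.4 + 0.2Q; the wedge Ps − Pb = 14 gives 37.4 + 0.2Q − (115/3 - (5/24)Q) = 14, so Q' = 256/7.
Then Pb = 115/3 − (5/24)·(256/7) = 215/7 and Ps = 37.4 + 0.2·(256/7) = 313/7.
The subsidy expands output by 256/7 − 16/7 = 240/7 past the efficient level; on those units the gap between marginal cost and willingness to pay runs from 0 up to 14.
DWL = ½ × 14 × 240/7 = 240.

Deadweight loss = £240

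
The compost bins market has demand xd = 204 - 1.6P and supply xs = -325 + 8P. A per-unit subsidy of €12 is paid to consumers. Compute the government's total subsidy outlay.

Government cost = €1582

Pre-subsidy: 204 - 1.6P = -325 + 8P gives P* = 2645/48, x* = 695/6.
With the rebate, buyers effectively pay Pb = Ps − 12, where Ps is the price sellers receive.
Demand in terms of Ps becomes xd = 204 − 1.6(Ps − 12) = 223.2 - 1.6Ps. Setting this equal to supply: 223.2 - 1.6Ps = -325 + 8Ps, so Ps = 2741/48.
Buyers pay Pb = 2741/48 − 12 = 2165/48; x' = -325 + 8·(2741/48) = 791/6.
Government outlay = subsidy × quantity = 12 × 791/6 = 1582.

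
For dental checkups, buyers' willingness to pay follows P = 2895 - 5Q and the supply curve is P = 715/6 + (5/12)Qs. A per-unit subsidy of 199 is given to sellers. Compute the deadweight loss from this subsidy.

Pre-subsidy: 2895 - 5Q = 715/6 + (5/12)Q gives Q* = 6662/13 and P* = 4325/13.
With the subsidy, sellers receive Ps = Pb + 199 for each unit, where Pb is the price buyers pay.
On the curves, Pb = 2895 - 5Q and Ps = 715/6 + (5/12)Q; the wedge Ps − Pb = 199 gives 715/6 + (5/12)Q − (2895 - 5Q) = 199, so Q' = 549.2.
Then Pb = 2895 − 5·549.2 = 149 and Ps = 715/6 + (5/12)·549.2 = 348.
The subsidy expands output by 549.2 − 6662/13 = 2388/65 past the efficient level; on those units the gap between marginal cost and willingness to pay runs from 0 up to 199.
DWL = ½ × 199 × 2388/65 = 237606/65.

Deadweight loss = 237606/65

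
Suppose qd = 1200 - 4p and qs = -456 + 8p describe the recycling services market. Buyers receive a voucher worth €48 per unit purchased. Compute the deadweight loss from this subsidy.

Deadweight loss = €3072

Pre-subsidy: 1200 - 4p = -456 + 8p gives p* = 138, q* = 648.
With the rebate, buyers effectively pay pb = ps − 48, where ps is the price sellers receive.
Demand in terms of ps becomes qd = 1200 − 4(ps − 48) = 1392 - 4ps. Setting this equal to supply: 1392 - 4ps = -456 + 8ps, so ps = 154.
Buyers pay pb = 154 − 48 = 106; q' = -456 + 8·154 = 776.
The subsidy expands output by 776 − 648 = 128 past the efficient level; on those units the gap between marginal cost and willingness to pay runs from 0 up to 48.
DWL = ½ × 48 × 128 = 3072.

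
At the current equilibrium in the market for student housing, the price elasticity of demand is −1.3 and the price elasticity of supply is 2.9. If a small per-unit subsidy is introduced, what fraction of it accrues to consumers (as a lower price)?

Consumer share = 29/42

For a small subsidy around the equilibrium, the benefit split depends on the relative slopes, which at a point are proportional to the elasticities.
Buyer share = εs/(εs + |εd|) = 2.9/(2.9 + 1.3) = 29/42; seller share = |εd|/(εs + |εd|) = 13/42.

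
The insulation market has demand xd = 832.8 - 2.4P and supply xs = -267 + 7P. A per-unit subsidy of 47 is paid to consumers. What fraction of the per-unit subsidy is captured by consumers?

Consumer share = 35/47

Pre-subsidy: 832.8 - 2.4P = -267 + 7P gives P* = 117, x* = 552.
With the rebate, buyers effectively pay Pb = Ps − 47, where Ps is the price sellers receive.
Demand in terms of Ps becomes xd = 832.8 − 2.4(Ps − 47) = 945.6 - 2.4Ps. Setting this equal to supply: 945.6 - 2.4Ps = -267 + 7Ps, so Ps = 129.
Buyers pay Pb = 129 − 47 = 82; x' = -267 + 7·129 = 636.
Buyers' price falls by P* − Pb = 117 − 82 = 35; sellers' price rises by Ps − P* = 129 − 117 = 12.
So consumers capture 35/47 = 35/47 of each unit of subsidy.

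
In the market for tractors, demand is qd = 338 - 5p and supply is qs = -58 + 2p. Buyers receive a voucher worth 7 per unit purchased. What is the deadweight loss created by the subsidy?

Deadweight loss = 35

Pre-subsidy: 338 - 5p = -58 + 2p gives p* = 396/7, q* = 386/7.
With the rebate, buyers effectively pay pb = ps − 7, where ps is the price sellers receive.
Demand in terms of ps becomes qd = 338 − 5(ps − 7) = 373 - 5ps. Setting this equal to supply: 373 - 5ps = -58 + 2ps, so ps = 431/7.
Buyers pay pb = 431/7 − 7 = 382/7; q' = -58 + 2·(431/7) = 456/7.
The subsidy expands output by 456/7 − 386/7 = 10 past the efficient level; on those units the gap between marginal cost and willingness to pay runs from 0 up to 7.
DWL = ½ × 7 × 10 = 35.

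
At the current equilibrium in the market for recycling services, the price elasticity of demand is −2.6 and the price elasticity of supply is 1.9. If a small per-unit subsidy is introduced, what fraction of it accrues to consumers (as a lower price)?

Consumer share = 19/45

For a small subsidy around the equilibrium, the benefit split depends on the relative slopes, which at a point are proportional to the elasticities.
Buyer share = εs/(εs + |εd|) = 1.9/(1.9 + 2.6) = 19/45; seller share = |εd|/(εs + |εd|) = 26/45.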